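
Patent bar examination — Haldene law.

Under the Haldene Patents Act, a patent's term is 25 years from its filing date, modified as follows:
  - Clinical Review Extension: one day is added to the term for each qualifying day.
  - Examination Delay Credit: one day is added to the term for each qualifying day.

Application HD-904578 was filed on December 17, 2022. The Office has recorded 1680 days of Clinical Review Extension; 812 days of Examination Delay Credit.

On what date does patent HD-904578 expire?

October 13, 2054

Base term: filing date + 25 years → 17 December 2047.
Clinical Review Extension: +1680 days → 23 July 2052.
Examination Delay Credit: +812 days → 13 October 2054.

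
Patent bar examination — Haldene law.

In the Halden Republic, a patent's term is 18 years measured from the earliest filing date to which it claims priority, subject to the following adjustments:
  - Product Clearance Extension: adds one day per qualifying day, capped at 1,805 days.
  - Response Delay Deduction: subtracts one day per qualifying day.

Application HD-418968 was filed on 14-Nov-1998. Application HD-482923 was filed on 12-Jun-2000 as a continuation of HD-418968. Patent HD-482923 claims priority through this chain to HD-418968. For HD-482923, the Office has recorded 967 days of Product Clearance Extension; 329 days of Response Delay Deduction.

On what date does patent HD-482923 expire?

Earliest priority filing: 14 November 1998.
Base term: 14 November 1998 + 18 years → 14 November 2016.
Product Clearance Extension: 967 days (within the 1805-day cap) → +967 days → 9 July 2019.
Response Delay Deduction: −329 days → 14 August 2018.

2018-08-14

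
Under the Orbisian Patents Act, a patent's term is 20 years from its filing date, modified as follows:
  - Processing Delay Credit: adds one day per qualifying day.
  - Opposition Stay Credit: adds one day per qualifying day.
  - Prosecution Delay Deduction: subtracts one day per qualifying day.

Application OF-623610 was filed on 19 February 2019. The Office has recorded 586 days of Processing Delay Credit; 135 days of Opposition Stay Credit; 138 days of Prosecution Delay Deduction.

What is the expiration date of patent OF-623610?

September 24, 2040

Base term: filing date + 20 years → 19 February 2039.
Processing Delay Credit: +586 days → 27 September 2040.
Opposition Stay Credit: +135 days → 9 February 2041.
Prosecution Delay Deduction: −138 days → 24 September 2040.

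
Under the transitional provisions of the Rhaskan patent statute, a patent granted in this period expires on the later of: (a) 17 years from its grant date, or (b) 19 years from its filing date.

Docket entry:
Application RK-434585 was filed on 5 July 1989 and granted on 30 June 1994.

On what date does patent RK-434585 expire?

(a) grant + 17 years → 30 June 2011.
(b) filing + 19 years → 5 July 2008.
Later of the two: 30 June 2011.

2011-06-30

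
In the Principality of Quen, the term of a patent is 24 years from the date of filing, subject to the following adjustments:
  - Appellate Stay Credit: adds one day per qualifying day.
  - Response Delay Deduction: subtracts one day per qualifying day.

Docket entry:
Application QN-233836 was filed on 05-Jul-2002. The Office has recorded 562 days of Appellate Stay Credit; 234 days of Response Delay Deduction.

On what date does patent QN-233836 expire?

May 29, 2027

Base term: filing date + 24 years → 5 July 2026.
Appellate Stay Credit: +562 days → 18 January 2028.
Response Delay Deduction: −234 days → 29 May 2027.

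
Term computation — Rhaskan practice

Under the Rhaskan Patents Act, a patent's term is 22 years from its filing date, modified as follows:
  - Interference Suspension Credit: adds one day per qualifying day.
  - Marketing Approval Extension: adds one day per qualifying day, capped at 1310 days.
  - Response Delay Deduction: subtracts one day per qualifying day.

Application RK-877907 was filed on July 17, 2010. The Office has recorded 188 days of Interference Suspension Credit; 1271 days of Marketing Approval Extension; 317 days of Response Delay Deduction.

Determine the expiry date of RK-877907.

Base term: filing date + 22 years → 17 July 2032.
Interference Suspension Credit: +188 days → 21 January 2033.
Marketing Approval Extension: 1271 days (within the 1310-day cap) → +1271 days → 15 July 2036.
Response Delay Deduction: −317 days → 2 September 2035.

September 2, 2035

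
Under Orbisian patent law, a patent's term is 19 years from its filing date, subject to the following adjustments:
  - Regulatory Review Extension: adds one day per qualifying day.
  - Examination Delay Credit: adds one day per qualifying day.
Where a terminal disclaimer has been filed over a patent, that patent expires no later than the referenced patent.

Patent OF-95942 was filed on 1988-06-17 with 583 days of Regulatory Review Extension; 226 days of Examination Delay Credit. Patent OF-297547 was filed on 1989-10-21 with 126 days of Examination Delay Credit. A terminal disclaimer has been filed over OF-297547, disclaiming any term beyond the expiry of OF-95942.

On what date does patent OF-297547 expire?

Natural term of OF-297547:
  Base: filing + 19 years → 21 October 2008.
  Examination Delay Credit: +126 days → 24 February 2009.
Expiry of referenced patent OF-95942:
  Base: filing + 19 years → 17 June 2007.
  Regulatory Review Extension: +583 days → 20 January 2009.
  Examination Delay Credit: +226 days → 3 September 2009.
Terminal disclaimer: OF-297547 expires on the earlier of 24 February 2009 and 3 September 2009.

February 24, 2009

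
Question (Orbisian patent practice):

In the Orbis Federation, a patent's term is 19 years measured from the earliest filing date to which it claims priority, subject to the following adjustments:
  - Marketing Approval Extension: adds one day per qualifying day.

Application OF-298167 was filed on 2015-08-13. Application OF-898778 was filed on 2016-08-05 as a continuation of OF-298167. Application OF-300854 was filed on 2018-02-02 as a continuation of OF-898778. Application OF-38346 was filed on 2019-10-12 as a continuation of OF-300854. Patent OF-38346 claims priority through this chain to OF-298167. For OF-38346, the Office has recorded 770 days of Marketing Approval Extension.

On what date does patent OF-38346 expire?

Earliest priority filing: 13 August 2015.
Base term: 13 August 2015 + 19 years → 13 August 2034.
Marketing Approval Extension: +770 days → 21 September 2036.

September 21, 2036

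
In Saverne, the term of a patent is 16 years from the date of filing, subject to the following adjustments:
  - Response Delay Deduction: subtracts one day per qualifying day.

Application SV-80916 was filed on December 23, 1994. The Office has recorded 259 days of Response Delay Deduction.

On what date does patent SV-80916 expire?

Base term: filing date + 16 years → 23 December 2010.
Response Delay Deduction: −259 days → 8 April 2010.

April 8, 2010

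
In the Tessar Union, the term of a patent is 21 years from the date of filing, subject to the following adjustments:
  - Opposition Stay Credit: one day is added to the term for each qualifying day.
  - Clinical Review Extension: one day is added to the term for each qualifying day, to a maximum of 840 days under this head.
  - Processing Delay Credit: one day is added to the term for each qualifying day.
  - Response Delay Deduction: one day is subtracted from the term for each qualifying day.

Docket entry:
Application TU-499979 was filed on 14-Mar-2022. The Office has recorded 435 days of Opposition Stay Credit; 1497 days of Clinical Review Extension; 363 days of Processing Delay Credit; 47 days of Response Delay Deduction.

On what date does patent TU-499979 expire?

Base term: filing date + 21 years → 14 March 2043.
Opposition Stay Credit: +435 days → 22 May 2044.
Clinical Review Extension: 1497 days claimed exceeds the 840-day cap, so +840 days → 9 September 2046.
Processing Delay Credit: +363 days → 7 September 2047.
Response Delay Deduction: −47 days → 22 July 2047.

2047-07-22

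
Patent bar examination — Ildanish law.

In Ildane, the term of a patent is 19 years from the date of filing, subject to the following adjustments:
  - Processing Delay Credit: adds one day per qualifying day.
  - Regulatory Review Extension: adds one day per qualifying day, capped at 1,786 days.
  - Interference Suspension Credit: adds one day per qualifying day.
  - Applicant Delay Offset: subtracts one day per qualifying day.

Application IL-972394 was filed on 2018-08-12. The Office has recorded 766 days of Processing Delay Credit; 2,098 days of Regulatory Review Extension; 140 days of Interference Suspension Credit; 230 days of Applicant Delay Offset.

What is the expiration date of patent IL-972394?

May 9, 2044

Base term: filing date + 19 years → 12 August 2037.
Processing Delay Credit: +766 days → 17 September 2039.
Regulatory Review Extension: 2098 days claimed exceeds the 1786-day cap, so +1786 days → 7 August 2044.
Interference Suspension Credit: +140 days → 25 December 2044.
Applicant Delay Offset: −230 days → 9 May 2044.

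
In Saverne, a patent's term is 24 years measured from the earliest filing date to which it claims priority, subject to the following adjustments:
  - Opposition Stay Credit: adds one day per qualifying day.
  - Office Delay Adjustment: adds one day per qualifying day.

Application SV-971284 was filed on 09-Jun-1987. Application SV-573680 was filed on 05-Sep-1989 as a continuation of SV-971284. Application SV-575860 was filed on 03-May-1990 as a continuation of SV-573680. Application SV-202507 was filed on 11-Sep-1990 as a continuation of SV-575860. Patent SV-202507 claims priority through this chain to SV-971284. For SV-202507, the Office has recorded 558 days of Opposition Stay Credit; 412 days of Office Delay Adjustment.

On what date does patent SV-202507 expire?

Earliest priority filing: 9 June 1987.
Base term: 9 June 1987 + 24 years → 9 June 2011.
Opposition Stay Credit: +558 days → 18 December 2012.
Office Delay Adjustment: +412 days → 3 February 2014.

February 3, 2014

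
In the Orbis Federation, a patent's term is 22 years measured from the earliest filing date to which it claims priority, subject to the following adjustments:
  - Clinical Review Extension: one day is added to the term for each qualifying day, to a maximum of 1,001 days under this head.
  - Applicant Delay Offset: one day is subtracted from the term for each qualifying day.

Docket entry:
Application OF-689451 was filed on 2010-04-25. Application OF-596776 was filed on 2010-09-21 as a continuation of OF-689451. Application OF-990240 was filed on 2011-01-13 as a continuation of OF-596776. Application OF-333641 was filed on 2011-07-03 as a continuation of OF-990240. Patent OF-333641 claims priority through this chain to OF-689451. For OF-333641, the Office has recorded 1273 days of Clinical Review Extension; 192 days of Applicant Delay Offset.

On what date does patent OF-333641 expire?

2034-07-13

Earliest priority filing: 25 April 2010.
Base term: 25 April 2010 + 22 years → 25 April 2032.
Clinical Review Extension: 1273 days claimed exceeds the 1001-day cap, so +1001 days → 21 January 2035.
Applicant Delay Offset: −192 days → 13 July 2034.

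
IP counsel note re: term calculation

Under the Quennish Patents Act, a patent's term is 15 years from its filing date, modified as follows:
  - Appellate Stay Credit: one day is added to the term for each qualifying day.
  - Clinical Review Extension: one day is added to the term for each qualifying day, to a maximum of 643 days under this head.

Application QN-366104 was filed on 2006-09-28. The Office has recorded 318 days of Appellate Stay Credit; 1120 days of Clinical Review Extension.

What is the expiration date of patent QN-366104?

Base term: filing date + 15 years → 28 September 2021.
Appellate Stay Credit: +318 days → 12 August 2022.
Clinical Review Extension: 1120 days claimed exceeds the 643-day cap, so +643 days → 16 May 2024.

May 16, 2024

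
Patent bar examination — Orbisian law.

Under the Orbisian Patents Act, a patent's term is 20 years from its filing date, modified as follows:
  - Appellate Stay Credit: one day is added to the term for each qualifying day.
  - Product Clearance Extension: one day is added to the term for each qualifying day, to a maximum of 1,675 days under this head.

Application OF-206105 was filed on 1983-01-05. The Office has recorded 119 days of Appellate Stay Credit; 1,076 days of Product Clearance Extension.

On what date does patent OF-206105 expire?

Base term: filing date + 20 years → 5 January 2003.
Appellate Stay Credit: +119 days → 4 May 2003.
Product Clearance Extension: 1076 days (within the 1675-day cap) → +1076 days → 14 April 2006.

April 14, 2006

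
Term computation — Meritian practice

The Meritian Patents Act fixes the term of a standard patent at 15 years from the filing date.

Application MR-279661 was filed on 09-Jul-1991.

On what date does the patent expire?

2006-07-09

Filing date + 15 years → 9 July 2006.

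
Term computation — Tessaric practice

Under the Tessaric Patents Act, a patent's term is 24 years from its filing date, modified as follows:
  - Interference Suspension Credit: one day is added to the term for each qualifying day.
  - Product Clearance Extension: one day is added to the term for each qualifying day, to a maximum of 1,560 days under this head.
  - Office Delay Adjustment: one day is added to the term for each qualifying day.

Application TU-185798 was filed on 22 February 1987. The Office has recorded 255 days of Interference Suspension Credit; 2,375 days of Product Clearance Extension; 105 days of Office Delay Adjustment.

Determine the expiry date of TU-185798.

2016-05-26

Base term: filing date + 24 years → 22 February 2011.
Interference Suspension Credit: +255 days → 4 November 2011.
Product Clearance Extension: 2375 days claimed exceeds the 1560-day cap, so +1560 days → 11 February 2016.
Office Delay Adjustment: +105 days → 26 May 2016.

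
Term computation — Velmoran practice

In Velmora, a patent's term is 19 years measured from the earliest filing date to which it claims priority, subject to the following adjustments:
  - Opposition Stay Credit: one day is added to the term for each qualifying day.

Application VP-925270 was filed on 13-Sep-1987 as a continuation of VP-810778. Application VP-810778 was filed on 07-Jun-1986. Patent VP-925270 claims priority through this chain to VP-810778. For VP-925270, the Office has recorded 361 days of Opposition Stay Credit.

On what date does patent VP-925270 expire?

Earliest priority filing: 7 June 1986.
Base term: 7 June 1986 + 19 years → 7 June 2005.
Opposition Stay Credit: +361 days → 3 June 2006.

2006-06-03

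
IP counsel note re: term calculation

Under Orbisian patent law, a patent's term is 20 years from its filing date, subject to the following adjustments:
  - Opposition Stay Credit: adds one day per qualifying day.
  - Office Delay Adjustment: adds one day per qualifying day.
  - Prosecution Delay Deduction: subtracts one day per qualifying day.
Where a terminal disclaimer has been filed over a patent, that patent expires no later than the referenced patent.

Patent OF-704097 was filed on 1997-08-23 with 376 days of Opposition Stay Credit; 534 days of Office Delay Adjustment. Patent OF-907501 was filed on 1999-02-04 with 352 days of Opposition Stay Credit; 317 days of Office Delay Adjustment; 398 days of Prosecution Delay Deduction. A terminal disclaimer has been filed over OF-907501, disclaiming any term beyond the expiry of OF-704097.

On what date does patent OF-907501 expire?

November 2, 2019

Natural term of OF-907501:
  Base: filing + 20 years → 4 February 2019.
  Opposition Stay Credit: +352 days → 22 January 2020.
  Office Delay Adjustment: +317 days → 4 December 2020.
  Prosecution Delay Deduction: −398 days → 2 November 2019.
Expiry of referenced patent OF-704097:
  Base: filing + 20 years → 23 August 2017.
  Opposition Stay Credit: +376 days → 3 September 2018.
  Office Delay Adjustment: +534 days → 19 February 2020.
Terminal disclaimer: OF-907501 expires on the earlier of 2 November 2019 and 19 February 2020.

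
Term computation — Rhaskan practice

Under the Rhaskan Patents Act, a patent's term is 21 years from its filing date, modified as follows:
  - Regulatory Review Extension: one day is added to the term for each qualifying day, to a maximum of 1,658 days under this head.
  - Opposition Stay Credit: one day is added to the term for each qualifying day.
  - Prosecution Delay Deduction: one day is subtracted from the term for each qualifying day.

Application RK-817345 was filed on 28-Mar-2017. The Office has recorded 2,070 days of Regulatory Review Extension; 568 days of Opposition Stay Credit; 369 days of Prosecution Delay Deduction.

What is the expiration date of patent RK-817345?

Base term: filing date + 21 years → 28 March 2038.
Regulatory Review Extension: 2070 days claimed exceeds the 1658-day cap, so +1658 days → 11 October 2042.
Opposition Stay Credit: +568 days → 1 May 2044.
Prosecution Delay Deduction: −369 days → 28 April 2043.

2043-04-28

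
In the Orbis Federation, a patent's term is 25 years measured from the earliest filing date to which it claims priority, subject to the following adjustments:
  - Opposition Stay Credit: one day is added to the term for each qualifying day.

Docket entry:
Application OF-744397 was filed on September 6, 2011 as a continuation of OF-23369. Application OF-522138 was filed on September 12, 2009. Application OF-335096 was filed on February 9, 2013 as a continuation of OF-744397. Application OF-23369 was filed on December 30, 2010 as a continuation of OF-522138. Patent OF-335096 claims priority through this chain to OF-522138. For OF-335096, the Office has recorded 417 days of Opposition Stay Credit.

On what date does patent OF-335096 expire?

Earliest priority filing: 12 September 2009.
Base term: 12 September 2009 + 25 years → 12 September 2034.
Opposition Stay Credit: +417 days → 3 November 2035.

November 3, 2035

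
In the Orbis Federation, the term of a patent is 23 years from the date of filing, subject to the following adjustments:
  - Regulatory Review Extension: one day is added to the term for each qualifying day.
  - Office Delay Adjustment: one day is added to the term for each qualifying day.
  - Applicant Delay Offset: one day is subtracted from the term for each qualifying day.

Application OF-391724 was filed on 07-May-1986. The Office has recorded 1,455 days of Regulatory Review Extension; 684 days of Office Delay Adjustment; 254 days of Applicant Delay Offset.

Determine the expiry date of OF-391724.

July 5, 2014

Base term: filing date + 23 years → 7 May 2009.
Regulatory Review Extension: +1455 days → 1 May 2013.
Office Delay Adjustment: +684 days → 16 March 2015.
Applicant Delay Offset: −254 days → 5 July 2014.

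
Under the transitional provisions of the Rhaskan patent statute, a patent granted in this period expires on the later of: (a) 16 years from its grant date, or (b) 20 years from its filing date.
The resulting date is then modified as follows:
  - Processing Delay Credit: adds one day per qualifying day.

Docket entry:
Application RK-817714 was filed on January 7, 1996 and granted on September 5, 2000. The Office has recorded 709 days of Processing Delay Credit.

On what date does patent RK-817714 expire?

(a) grant + 16 years → 5 September 2016.
(b) filing + 20 years → 7 January 2016.
Later of the two: 5 September 2016.
Processing Delay Credit: +709 days → 15 August 2018.

2018-08-15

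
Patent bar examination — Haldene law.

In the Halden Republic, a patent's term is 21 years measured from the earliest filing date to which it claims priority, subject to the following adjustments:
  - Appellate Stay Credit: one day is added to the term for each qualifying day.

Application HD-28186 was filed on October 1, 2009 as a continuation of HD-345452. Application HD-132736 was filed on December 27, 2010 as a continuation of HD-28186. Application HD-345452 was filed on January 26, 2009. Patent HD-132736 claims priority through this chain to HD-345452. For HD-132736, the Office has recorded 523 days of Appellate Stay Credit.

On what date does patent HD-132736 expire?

Earliest priority filing: 26 January 2009.
Base term: 26 January 2009 + 21 years → 26 January 2030.
Appellate Stay Credit: +523 days → 3 July 2031.

2031-07-03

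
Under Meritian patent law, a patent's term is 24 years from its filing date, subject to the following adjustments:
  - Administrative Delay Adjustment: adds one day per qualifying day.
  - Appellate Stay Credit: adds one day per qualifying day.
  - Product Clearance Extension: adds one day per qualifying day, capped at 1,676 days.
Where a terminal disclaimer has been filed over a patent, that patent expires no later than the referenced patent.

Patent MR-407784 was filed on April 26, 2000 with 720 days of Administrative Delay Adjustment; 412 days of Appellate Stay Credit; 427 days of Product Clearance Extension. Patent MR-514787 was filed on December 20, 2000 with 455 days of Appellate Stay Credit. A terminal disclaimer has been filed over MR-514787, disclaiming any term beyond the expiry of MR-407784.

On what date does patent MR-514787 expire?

Natural term of MR-514787:
  Base: filing + 24 years → 20 December 2024.
  Appellate Stay Credit: +455 days → 20 March 2026.
Expiry of referenced patent MR-407784:
  Base: filing + 24 years → 26 April 2024.
  Administrative Delay Adjustment: +720 days → 16 April 2026.
  Appellate Stay Credit: +412 days → 2 June 2027.
  Product Clearance Extension: 427 days (within the 1676-day cap) → +427 days → 2 August 2028.
Terminal disclaimer: MR-514787 expires on the earlier of 20 March 2026 and 2 August 2028.

2026-03-20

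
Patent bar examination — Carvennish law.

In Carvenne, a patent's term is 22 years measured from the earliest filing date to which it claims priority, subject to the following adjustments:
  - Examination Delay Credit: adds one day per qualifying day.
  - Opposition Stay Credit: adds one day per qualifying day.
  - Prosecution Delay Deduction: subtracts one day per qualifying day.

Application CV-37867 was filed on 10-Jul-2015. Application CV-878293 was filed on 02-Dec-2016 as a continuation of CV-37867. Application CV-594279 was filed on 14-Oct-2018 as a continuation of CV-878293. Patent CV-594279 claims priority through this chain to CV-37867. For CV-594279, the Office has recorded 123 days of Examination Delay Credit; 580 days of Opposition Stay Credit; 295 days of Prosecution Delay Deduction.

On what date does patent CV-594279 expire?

2038-08-22

Earliest priority filing: 10 July 2015.
Base term: 10 July 2015 + 22 years → 10 July 2037.
Examination Delay Credit: +123 days → 10 November 2037.
Opposition Stay Credit: +580 days → 13 June 2039.
Prosecution Delay Deduction: −295 days → 22 August 2038.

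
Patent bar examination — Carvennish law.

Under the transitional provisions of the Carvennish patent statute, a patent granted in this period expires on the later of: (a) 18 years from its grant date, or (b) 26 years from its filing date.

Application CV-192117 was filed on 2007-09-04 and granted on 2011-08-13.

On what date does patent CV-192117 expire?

(a) grant + 18 years → 13 August 2029.
(b) filing + 26 years → 4 September 2033.
Later of the two: 4 September 2033.

2033-09-04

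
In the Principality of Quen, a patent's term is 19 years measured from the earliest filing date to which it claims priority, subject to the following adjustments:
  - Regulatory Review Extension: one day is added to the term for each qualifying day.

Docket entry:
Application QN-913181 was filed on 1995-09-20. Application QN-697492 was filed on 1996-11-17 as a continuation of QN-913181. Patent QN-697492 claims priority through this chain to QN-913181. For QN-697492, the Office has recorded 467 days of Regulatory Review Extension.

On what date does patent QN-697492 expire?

Earliest priority filing: 20 September 1995.
Base term: 20 September 1995 + 19 years → 20 September 2014.
Regulatory Review Extension: +467 days → 31 December 2015.

December 31, 2015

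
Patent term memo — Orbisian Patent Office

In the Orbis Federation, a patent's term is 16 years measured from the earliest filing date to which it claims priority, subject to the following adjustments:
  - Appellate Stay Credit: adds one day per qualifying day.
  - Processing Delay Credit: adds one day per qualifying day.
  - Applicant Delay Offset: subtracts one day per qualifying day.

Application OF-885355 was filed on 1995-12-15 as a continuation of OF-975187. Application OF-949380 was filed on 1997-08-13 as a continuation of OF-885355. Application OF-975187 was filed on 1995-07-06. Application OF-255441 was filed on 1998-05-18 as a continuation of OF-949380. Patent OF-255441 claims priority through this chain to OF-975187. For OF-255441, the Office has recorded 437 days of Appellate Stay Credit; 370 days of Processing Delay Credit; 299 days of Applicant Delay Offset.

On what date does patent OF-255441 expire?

Earliest priority filing: 6 July 1995.
Base term: 6 July 1995 + 16 years → 6 July 2011.
Appellate Stay Credit: +437 days → 15 September 2012.
Processing Delay Credit: +370 days → 20 September 2013.
Applicant Delay Offset: −299 days → 25 November 2012.

November 25, 2012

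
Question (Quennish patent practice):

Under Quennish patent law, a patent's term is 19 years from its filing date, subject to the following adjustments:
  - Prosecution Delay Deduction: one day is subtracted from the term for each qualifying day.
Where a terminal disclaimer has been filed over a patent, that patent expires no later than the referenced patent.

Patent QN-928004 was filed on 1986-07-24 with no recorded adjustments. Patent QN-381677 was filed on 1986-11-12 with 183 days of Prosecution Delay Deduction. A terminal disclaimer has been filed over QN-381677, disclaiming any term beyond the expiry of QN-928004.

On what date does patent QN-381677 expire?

2005-05-13

Natural term of QN-381677:
  Base: filing + 19 years → 12 November 2005.
  Prosecution Delay Deduction: −183 days → 13 May 2005.
Expiry of referenced patent QN-928004:
  Base: filing + 19 years → 24 July 2005.
Terminal disclaimer: QN-381677 expires on the earlier of 13 May 2005 and 24 July 2005.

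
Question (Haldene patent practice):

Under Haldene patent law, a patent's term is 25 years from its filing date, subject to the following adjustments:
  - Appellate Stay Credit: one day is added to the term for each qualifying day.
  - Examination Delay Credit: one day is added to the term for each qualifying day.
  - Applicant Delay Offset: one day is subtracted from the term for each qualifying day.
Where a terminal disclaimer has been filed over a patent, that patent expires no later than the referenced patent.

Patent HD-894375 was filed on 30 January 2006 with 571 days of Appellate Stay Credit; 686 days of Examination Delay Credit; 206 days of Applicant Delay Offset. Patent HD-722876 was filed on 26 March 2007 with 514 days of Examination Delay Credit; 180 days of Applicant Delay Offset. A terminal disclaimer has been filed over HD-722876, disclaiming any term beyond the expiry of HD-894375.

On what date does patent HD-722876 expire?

Natural term of HD-722876:
  Base: filing + 25 years → 26 March 2032.
  Examination Delay Credit: +514 days → 22 August 2033.
  Applicant Delay Offset: −180 days → 23 February 2033.
Expiry of referenced patent HD-894375:
  Base: filing + 25 years → 30 January 2031.
  Appellate Stay Credit: +571 days → 23 August 2032.
  Examination Delay Credit: +686 days → 10 July 2034.
  Applicant Delay Offset: −206 days → 16 December 2033.
Terminal disclaimer: HD-722876 expires on the earlier of 23 February 2033 and 16 December 2033.

February 23, 2033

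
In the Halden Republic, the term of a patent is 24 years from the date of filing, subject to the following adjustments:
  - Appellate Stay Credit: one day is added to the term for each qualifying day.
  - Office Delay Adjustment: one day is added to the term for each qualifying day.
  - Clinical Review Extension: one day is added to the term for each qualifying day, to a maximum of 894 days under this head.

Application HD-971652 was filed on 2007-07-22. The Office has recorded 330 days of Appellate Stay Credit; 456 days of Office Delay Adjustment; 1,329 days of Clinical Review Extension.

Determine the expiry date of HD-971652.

February 26, 2036

Base term: filing date + 24 years → 22 July 2031.
Appellate Stay Credit: +330 days → 16 June 2032.
Office Delay Adjustment: +456 days → 15 September 2033.
Clinical Review Extension: 1329 days claimed exceeds the 894-day cap, so +894 days → 26 February 2036.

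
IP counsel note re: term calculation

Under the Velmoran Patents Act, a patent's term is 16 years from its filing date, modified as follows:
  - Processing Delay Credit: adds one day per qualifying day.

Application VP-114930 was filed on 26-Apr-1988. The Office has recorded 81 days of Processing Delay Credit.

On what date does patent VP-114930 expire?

2004-07-16

Base term: filing date + 16 years → 26 April 2004.
Processing Delay Credit: +81 days → 16 July 2004.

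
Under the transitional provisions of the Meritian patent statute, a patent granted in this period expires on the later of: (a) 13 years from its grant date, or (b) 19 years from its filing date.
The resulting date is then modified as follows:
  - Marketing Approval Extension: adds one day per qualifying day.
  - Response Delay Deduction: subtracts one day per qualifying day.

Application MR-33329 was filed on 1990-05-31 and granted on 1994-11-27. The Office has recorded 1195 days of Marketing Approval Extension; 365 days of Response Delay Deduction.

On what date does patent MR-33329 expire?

(a) grant + 13 years → 27 November 2007.
(b) filing + 19 years → 31 May 2009.
Later of the two: 31 May 2009.
Marketing Approval Extension: +1195 days → 7 September 2012.
Response Delay Deduction: −365 days → 8 September 2011.

September 8, 2011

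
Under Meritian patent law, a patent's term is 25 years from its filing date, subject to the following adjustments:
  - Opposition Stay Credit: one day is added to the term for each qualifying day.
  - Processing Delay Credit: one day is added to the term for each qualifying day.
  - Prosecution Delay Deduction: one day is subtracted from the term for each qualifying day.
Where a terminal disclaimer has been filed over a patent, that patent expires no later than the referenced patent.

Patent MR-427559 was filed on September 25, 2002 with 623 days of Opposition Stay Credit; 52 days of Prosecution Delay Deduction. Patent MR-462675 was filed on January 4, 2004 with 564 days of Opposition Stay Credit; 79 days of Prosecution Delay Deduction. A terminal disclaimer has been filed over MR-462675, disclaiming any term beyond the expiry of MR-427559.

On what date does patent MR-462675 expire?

Natural term of MR-462675:
  Base: filing + 25 years → 4 January 2029.
  Opposition Stay Credit: +564 days → 22 July 2030.
  Prosecution Delay Deduction: −79 days → 4 May 2030.
Expiry of referenced patent MR-427559:
  Base: filing + 25 years → 25 September 2027.
  Opposition Stay Credit: +623 days → 9 June 2029.
  Prosecution Delay Deduction: −52 days → 18 April 2029.
Terminal disclaimer: MR-462675 expires on the earlier of 4 May 2030 and 18 April 2029.

April 18, 2029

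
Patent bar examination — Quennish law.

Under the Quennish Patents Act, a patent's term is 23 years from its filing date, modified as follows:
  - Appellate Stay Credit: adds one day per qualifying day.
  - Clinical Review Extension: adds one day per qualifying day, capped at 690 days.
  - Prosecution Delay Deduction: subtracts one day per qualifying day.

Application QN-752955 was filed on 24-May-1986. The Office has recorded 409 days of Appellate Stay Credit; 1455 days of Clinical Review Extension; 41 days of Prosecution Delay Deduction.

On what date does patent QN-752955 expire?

2012-04-16

Base term: filing date + 23 years → 24 May 2009.
Appellate Stay Credit: +409 days → 7 July 2010.
Clinical Review Extension: 1455 days claimed exceeds the 690-day cap, so +690 days → 27 May 2012.
Prosecution Delay Deduction: −41 days → 16 April 2012.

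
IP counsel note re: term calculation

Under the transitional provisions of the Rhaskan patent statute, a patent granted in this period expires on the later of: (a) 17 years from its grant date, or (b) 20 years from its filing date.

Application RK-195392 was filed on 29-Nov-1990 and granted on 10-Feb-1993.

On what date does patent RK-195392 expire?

2010-11-29

(a) grant + 17 years → 10 February 2010.
(b) filing + 20 years → 29 November 2010.
Later of the two: 29 November 2010.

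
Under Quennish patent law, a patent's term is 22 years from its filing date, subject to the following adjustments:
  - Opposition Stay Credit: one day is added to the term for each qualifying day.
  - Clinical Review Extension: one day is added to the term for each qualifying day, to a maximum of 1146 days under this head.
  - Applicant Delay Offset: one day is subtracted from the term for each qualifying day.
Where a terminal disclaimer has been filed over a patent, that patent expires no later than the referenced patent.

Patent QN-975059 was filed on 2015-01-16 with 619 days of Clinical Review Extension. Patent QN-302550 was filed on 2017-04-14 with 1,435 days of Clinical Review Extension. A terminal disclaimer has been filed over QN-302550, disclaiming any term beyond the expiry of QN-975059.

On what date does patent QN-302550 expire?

Natural term of QN-302550:
  Base: filing + 22 years → 14 April 2039.
  Clinical Review Extension: 1435 days claimed exceeds the 1146-day cap, so +1146 days → 3 June 2042.
Expiry of referenced patent QN-975059:
  Base: filing + 22 years → 16 January 2037.
  Clinical Review Extension: 619 days (within the 1146-day cap) → +619 days → 27 September 2038.
Terminal disclaimer: QN-302550 expires on the earlier of 3 June 2042 and 27 September 2038.

September 27, 2038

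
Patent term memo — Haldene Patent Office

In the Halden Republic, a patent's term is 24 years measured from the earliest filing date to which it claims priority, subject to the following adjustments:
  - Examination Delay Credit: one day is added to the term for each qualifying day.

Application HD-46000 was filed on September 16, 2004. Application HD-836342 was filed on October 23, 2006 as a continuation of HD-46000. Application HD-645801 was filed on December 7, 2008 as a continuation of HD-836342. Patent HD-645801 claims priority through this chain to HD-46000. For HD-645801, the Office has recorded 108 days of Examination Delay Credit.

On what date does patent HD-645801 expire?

Earliest priority filing: 16 September 2004.
Base term: 16 September 2004 + 24 years → 16 September 2028.
Examination Delay Credit: +108 days → 2 January 2029.

January 2, 2029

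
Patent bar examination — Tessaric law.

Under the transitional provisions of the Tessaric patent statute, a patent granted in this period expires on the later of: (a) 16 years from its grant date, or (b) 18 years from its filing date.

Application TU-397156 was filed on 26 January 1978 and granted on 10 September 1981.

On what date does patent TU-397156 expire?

(a) grant + 16 years → 10 September 1997.
(b) filing + 18 years → 26 January 1996.
Later of the two: 10 September 1997.

September 10, 1997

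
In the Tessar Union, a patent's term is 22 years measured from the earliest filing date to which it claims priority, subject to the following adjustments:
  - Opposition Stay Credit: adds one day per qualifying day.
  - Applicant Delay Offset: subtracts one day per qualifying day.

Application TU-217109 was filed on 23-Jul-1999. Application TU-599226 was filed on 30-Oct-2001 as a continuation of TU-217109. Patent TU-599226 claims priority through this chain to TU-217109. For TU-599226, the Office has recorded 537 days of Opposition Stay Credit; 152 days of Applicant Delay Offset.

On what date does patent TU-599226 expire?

Earliest priority filing: 23 July 1999.
Base term: 23 July 1999 + 22 years → 23 July 2021.
Opposition Stay Credit: +537 days → 11 January 2023.
Applicant Delay Offset: −152 days → 12 August 2022.

August 12, 2022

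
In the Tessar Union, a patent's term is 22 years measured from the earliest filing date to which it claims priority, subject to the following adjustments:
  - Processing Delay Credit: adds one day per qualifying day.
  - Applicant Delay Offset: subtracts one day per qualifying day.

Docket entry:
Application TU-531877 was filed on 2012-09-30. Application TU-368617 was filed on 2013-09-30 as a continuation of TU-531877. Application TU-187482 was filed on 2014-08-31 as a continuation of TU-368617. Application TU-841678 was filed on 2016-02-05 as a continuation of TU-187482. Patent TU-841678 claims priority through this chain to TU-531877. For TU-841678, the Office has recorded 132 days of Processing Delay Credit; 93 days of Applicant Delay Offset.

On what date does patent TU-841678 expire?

2034-11-08

Earliest priority filing: 30 September 2012.
Base term: 30 September 2012 + 22 years → 30 September 2034.
Processing Delay Credit: +132 days → 9 February 2035.
Applicant Delay Offset: −93 days → 8 November 2034.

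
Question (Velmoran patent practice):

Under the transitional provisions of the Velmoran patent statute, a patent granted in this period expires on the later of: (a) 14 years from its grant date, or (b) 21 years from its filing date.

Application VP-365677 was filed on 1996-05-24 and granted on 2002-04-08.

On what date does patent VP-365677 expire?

2017-05-24

(a) grant + 14 years → 8 April 2016.
(b) filing + 21 years → 24 May 2017.
Later of the two: 24 May 2017.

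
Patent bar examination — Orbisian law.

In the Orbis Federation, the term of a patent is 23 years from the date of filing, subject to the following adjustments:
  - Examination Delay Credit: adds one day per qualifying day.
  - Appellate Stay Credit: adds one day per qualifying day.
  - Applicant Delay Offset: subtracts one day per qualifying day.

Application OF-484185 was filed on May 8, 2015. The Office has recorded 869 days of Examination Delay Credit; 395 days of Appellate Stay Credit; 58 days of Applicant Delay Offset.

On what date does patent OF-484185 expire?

2041-08-26

Base term: filing date + 23 years → 8 May 2038.
Examination Delay Credit: +869 days → 23 September 2040.
Appellate Stay Credit: +395 days → 23 October 2041.
Applicant Delay Offset: −58 days → 26 August 2041.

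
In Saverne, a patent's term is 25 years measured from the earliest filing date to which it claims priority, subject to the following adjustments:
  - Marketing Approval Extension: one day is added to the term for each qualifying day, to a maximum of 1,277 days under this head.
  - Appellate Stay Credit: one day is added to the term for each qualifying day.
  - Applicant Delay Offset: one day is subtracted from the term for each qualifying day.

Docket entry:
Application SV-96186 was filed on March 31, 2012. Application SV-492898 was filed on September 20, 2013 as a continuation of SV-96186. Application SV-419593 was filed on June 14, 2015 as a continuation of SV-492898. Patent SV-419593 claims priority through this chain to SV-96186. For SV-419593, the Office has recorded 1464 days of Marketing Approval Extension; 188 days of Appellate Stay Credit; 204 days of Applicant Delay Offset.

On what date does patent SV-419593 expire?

2040-09-12

Earliest priority filing: 31 March 2012.
Base term: 31 March 2012 + 25 years → 31 March 2037.
Marketing Approval Extension: 1464 days claimed exceeds the 1277-day cap, so +1277 days → 28 September 2040.
Appellate Stay Credit: +188 days → 4 April 2041.
Applicant Delay Offset: −204 days → 12 September 2040.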